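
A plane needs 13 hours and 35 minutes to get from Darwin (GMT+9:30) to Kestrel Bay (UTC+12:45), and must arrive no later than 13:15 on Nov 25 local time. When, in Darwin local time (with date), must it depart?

Target arrival in UTC: 13:15 − 12:45 = 00:30 on Nov 25.
Subtract 13 hours 35 minutes → departure 10:55 UTC on Nov 24.
Darwin is UTC+9:30: 10:55 + 9:30 = 20:25 on Nov 24.

20:25 on Nov 24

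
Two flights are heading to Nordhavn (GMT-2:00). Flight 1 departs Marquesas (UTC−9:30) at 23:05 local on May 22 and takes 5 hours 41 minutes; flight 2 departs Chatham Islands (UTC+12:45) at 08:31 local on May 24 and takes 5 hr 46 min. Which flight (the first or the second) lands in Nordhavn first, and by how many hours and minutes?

Flight 1 in UTC: 23:05 + 9:30 = 08:35 on May 23.
+5 hours 41 minutes → arrive 14:16 UTC on May 23.
Flight 2 in UTC: 08:31 − 12:45 = 19:46 on May 23.
+5 hours 46 minutes → arrive 01:32 UTC on May 24.
Flight 1 lands earlier by 11 hours 16 minutes.

the first, by 11 hours 16 minutes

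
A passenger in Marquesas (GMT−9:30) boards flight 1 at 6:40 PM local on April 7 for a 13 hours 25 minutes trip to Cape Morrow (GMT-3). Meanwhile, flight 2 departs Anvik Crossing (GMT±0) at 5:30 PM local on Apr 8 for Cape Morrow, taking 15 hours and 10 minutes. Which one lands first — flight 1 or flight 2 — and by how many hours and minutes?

Flight 1 in UTC: 6:40 PM + 9:30 = 4:10 AM on Apr 8.
+13 hours and 25 minutes → arrive 5:35 PM UTC on Apr 8.
Flight 2 departs at 5:30 PM UTC (Apr 8).
+15 hours 10 minutes → arrive 8:40 AM UTC on Apr 9.
Flight 1 lands earlier by 15 hours 5 minutes.

the first, by 15 hours 5 minutes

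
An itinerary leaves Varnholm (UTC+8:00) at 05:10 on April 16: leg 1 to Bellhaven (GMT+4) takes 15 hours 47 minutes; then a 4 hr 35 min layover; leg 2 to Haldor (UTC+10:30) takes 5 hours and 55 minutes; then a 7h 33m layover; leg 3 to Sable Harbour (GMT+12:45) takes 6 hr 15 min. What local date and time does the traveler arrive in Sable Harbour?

Convert departure to UTC: 05:10 − 8:00 = 21:10 UTC on Apr 15.
Add 15 hours 47 minutes leg 1 → 12:57 UTC (Apr 16).
Add 4 hours 35 minutes layover in Bellhaven → 17:32 UTC.
Add 5 hours 55 minutes leg 2 → 23:27 UTC.
Add 7 hours 33 minutes layover in Haldor → 07:00 UTC (Apr 17).
Add 6 hours 15 minutes leg 3 → 13:15 UTC.
Sable Harbour is UTC+12:45, so local arrival = 13:15 + 12:45 = 02:00 on Apr 18.

02:00 on Apr 18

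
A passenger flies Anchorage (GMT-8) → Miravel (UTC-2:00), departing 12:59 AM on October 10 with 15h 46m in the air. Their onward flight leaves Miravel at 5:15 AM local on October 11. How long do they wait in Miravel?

6 hours 30 minutes

Convert departure to UTC: 12:59 AM + 8:00 = 8:59 AM UTC on Oct 10.
Add 15 hours 46 minutes flight time → 12:45 AM UTC (Oct 11).
Miravel is UTC−2:00, so local arrival = 12:45 AM − 2:00 = 10:45 PM on Oct 10.
Layover = 5:15 AM − 10:45 PM (+1 day) = 6 hours 30 minutes.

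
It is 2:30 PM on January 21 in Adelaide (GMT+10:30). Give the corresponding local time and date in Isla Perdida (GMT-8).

8:00 PM on Jan 20

Isla Perdida is 18:30 behind Adelaide.
Shift by the zone difference: 2:30 PM − 18:30 = 8:00 PM on Jan 20 in Isla Perdida.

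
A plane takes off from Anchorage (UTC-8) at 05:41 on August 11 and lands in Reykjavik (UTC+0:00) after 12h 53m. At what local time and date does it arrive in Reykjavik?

02:34 on August 12

Reykjavik is 8:00 ahead of Anchorage.
After 12 hours and 53 minutes it is 18:34 in Anchorage.
Shift by the zone difference: 18:34 + 8:00 = 02:34 on Aug 12 in Reykjavik.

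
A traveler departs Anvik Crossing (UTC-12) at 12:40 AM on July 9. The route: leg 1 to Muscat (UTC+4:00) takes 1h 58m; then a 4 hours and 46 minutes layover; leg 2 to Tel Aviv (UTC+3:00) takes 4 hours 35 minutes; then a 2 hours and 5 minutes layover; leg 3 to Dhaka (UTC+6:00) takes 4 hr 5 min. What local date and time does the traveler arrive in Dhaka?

Convert departure to UTC: 12:40 AM + 12:00 = 12:40 PM UTC on Jul 9.
Add 1 hour and 58 minutes leg 1 → 2:38 PM UTC.
Add 4 hours and 46 minutes layover in Muscat → 7:24 PM UTC.
Add 4 hours and 35 minutes leg 2 → 11:59 PM UTC.
Add 2 hours 5 minutes layover in Tel Aviv → 2:04 AM UTC (Jul 10).
Add 4 hours 5 minutes leg 3 → 6:09 AM UTC.
Dhaka is UTC+6:00, so local arrival = 6:09 AM + 6:00 = 12:09 PM on Jul 10.

12:09 PM on July 10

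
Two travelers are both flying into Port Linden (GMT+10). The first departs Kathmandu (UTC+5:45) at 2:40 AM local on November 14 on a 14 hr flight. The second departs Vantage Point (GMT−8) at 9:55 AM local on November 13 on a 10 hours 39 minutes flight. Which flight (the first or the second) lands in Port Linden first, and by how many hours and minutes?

Flight 1 in UTC: 2:40 AM − 5:45 = 8:55 PM on Nov 13.
+14 hours → arrive 10:55 AM UTC on Nov 14.
Flight 2 in UTC: 9:55 AM + 8:00 = 5:55 PM on Nov 13.
+10 hours and 39 minutes → arrive 4:34 AM UTC on Nov 14.
Flight 2 lands earlier by 6 hours 21 minutes.

the second, by 6 hours 21 minutes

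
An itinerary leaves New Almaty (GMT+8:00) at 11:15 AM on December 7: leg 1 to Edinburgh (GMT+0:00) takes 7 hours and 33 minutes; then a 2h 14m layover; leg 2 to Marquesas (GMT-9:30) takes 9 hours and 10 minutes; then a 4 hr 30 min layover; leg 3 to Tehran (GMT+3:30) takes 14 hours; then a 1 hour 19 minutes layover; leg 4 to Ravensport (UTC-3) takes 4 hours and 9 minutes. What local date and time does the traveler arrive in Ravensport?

7:10 PM on December 8

Convert departure to UTC: 11:15 AM − 8:00 = 3:15 AM UTC on Dec 7.
Add 7 hours 33 minutes leg 1 → 10:48 AM UTC.
Add 2 hours and 14 minutes layover in Edinburgh → 1:02 PM UTC.
Add 9 hours 10 minutes leg 2 → 10:12 PM UTC.
Add 4 hours 30 minutes layover in Marquesas → 2:42 AM UTC (Dec 8).
Add 14 hours leg 3 → 4:42 PM UTC.
Add 1 hour 19 minutes layover in Tehran → 6:01 PM UTC.
Add 4 hours 9 minutes leg 4 → 10:10 PM UTC.
Ravensport is UTC−3:00, so local arrival = 10:10 PM − 3:00 = 7:10 PM on Dec 8.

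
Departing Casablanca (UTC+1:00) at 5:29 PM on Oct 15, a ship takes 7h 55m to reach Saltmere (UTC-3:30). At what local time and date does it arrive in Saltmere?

Saltmere is 4:30 behind Casablanca.
After 7 hours and 55 minutes it is 1:24 AM (Oct 16) in Casablanca.
Shift by the zone difference: 1:24 AM − 4:30 = 8:54 PM on Oct 15 in Saltmere.

8:54 PM on October 15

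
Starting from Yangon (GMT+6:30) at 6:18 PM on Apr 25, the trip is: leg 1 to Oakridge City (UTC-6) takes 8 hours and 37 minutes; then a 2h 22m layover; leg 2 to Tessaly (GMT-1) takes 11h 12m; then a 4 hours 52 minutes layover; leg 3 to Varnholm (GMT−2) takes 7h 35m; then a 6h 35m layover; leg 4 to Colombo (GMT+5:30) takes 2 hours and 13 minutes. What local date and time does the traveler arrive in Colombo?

12:44 PM on Apr 27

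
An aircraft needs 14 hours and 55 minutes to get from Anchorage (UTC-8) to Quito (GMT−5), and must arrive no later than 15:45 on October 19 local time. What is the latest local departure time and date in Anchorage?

Target arrival in UTC: 15:45 + 5:00 = 20:45 on Oct 19.
Subtract 14 hours and 55 minutes → departure 05:50 UTC on Oct 19.
Anchorage is UTC−8:00: 05:50 − 8:00 = 21:50 on Oct 18.

21:50 on October 18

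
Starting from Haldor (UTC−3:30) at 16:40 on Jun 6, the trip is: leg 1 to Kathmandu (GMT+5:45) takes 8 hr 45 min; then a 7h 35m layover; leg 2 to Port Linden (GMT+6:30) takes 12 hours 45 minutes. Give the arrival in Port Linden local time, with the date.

Convert departure to UTC: 16:40 + 3:30 = 20:10 UTC on Jun 6.
Add 8 hours and 45 minutes leg 1 → 04:55 UTC (Jun 7).
Add 7 hours 35 minutes layover in Kathmandu → 12:30 UTC.
Add 12 hours and 45 minutes leg 2 → 01:15 UTC (Jun 8).
Port Linden is UTC+6:30, so local arrival = 01:15 + 6:30 = 07:45 on Jun 8.

07:45 on June 8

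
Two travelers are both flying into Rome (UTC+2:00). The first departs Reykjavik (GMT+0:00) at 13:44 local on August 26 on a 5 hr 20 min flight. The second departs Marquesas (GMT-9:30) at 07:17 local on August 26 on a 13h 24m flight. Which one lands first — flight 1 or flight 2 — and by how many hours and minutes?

the first, by 11 hours 7 minutes

Flight 1 departs at 13:44 UTC (Aug 26).
+5 hours 20 minutes → arrive 19:04 UTC on Aug 26.
Flight 2 in UTC: 07:17 + 9:30 = 16:47 on Aug 26.
+13 hours 24 minutes → arrive 06:11 UTC on Aug 27.
Flight 1 lands earlier by 11 hours 7 minutes.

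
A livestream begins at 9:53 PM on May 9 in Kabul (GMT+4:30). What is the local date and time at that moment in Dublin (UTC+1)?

In UTC: 9:53 PM − 4:30 = 5:23 PM on May 9.
Dublin is UTC+1:00: 5:23 PM + 1:00 = 6:23 PM on May 9.

6:23 PM on May 9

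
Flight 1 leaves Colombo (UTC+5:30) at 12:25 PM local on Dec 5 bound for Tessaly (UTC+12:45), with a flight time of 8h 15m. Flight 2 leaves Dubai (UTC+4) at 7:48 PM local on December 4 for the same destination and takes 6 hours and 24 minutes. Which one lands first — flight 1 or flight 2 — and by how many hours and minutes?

the second, by 16 hours 58 minutes

Flight 1 in UTC: 12:25 PM − 5:30 = 6:55 AM on Dec 5.
+8 hours and 15 minutes → arrive 3:10 PM UTC on Dec 5.
Flight 2 in UTC: 7:48 PM − 4:00 = 3:48 PM on Dec 4.
+6 hours and 24 minutes → arrive 10:12 PM UTC on Dec 4.
Flight 2 lands earlier by 16 hours 58 minutes.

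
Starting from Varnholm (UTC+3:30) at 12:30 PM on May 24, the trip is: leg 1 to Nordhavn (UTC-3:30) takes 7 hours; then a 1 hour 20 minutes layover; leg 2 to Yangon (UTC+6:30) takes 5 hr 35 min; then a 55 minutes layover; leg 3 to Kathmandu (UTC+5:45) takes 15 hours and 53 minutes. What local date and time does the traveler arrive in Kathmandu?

9:28 PM on May 25

Convert departure to UTC: 12:30 PM − 3:30 = 9:00 AM UTC on May 24.
Add 7 hours leg 1 → 4:00 PM UTC.
Add 1 hour 20 minutes layover in Nordhavn → 5:20 PM UTC.
Add 5 hours and 35 minutes leg 2 → 10:55 PM UTC.
Add 55 minutes layover in Yangon → 11:50 PM UTC.
Add 15 hours 53 minutes leg 3 → 3:43 PM UTC (May 25).
Kathmandu is UTC+5:45, so local arrival = 3:43 PM + 5:45 = 9:28 PM on May 25.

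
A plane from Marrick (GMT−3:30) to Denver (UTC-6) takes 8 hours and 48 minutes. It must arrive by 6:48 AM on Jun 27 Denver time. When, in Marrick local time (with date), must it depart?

Target arrival in UTC: 6:48 AM + 6:00 = 12:48 PM on Jun 27.
Subtract 8 hours and 48 minutes → departure 4:00 AM UTC on Jun 27.
Marrick is UTC−3:30: 4:00 AM − 3:30 = 12:30 AM on Jun 27.

12:30 AM on June 27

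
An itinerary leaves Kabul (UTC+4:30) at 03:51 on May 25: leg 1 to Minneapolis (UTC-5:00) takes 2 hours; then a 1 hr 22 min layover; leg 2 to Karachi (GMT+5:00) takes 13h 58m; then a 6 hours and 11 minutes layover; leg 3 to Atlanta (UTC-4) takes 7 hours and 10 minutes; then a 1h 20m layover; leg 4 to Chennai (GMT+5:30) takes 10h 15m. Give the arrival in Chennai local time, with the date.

Convert departure to UTC: 03:51 − 4:30 = 23:21 UTC on May 24.
Add 2 hours leg 1 → 01:21 UTC (May 25).
Add 1 hour and 22 minutes layover in Minneapolis → 02:43 UTC.
Add 13 hours and 58 minutes leg 2 → 16:41 UTC.
Add 6 hours 11 minutes layover in Karachi → 22:52 UTC.
Add 7 hours and 10 minutes leg 3 → 06:02 UTC (May 26).
Add 1 hour and 20 minutes layover in Atlanta → 07:22 UTC.
Add 10 hours and 15 minutes leg 4 → 17:37 UTC.
Chennai is UTC+5:30, so local arrival = 17:37 + 5:30 = 23:07 on May 26.

23:07 on May 26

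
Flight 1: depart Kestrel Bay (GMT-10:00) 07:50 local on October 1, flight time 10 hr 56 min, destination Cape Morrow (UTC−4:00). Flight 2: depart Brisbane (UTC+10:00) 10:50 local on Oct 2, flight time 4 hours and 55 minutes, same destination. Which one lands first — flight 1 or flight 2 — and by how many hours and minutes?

Flight 1 in UTC: 07:50 + 10:00 = 17:50 on Oct 1.
+10 hours and 56 minutes → arrive 04:46 UTC on Oct 2.
Flight 2 in UTC: 10:50 − 10:00 = 00:50 on Oct 2.
+4 hours 55 minutes → arrive 05:45 UTC on Oct 2.
Flight 1 lands earlier by 59 minutes.

the first, by 59 minutes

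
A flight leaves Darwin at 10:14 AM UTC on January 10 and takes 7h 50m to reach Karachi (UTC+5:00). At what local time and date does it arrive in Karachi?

Departure is given in UTC: 10:14 AM on Jan 10.
Add 7 hours 50 minutes → 6:04 PM UTC.
Karachi is UTC+5:00: 6:04 PM + 5:00 = 11:04 PM on Jan 10.

11:04 PM on January 10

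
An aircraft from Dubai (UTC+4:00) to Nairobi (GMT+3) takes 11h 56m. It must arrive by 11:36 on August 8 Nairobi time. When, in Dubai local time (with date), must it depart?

Target arrival in UTC: 11:36 − 3:00 = 08:36 on Aug 8.
Subtract 11 hours 56 minutes → departure 20:40 UTC on Aug 7.
Dubai is UTC+4:00: 20:40 + 4:00 = 00:40 on Aug 8.

00:40 on August 8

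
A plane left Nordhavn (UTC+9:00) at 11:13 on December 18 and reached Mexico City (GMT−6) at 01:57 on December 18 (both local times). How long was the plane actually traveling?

Mexico City is 15:00 behind Nordhavn.
Clock-face elapsed time (ignoring zones) is −9 hours 16 minutes.
Actual elapsed = −9 hours 16 minutes + 15:00 = 5 hours 44 minutes.

5 hours 44 minutes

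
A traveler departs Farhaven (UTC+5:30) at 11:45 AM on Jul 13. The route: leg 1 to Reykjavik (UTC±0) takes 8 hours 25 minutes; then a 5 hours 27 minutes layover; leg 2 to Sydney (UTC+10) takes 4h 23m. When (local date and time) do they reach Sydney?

Convert departure to UTC: 11:45 AM − 5:30 = 6:15 AM UTC on Jul 13.
Add 8 hours 25 minutes leg 1 → 2:40 PM UTC.
Add 5 hours and 27 minutes layover in Reykjavik → 8:07 PM UTC.
Add 4 hours and 23 minutes leg 2 → 12:30 AM UTC (Jul 14).
Sydney is UTC+10:00, so local arrival = 12:30 AM + 10:00 = 10:30 AM on Jul 14.

10:30 AM on July 14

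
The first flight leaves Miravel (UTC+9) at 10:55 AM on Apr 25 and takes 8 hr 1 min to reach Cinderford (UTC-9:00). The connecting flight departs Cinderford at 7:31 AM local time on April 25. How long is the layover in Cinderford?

6 hours 35 minutes

Convert departure to UTC: 10:55 AM − 9:00 = 1:55 AM UTC on Apr 25.
Add 8 hours and 1 minute flight time → 9:56 AM UTC.
Cinderford is UTC−9:00, so local arrival = 9:56 AM − 9:00 = 12:56 AM on Apr 25.
Layover = 7:31 AM − 12:56 AM = 6 hours 35 minutes.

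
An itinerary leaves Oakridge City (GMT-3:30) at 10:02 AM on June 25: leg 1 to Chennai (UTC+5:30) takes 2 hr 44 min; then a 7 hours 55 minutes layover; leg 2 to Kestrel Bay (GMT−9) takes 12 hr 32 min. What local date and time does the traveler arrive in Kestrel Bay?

3:43 AM on June 26

Convert departure to UTC: 10:02 AM + 3:30 = 1:32 PM UTC on Jun 25.
Add 2 hours 44 minutes leg 1 → 4:16 PM UTC.
Add 7 hours and 55 minutes layover in Chennai → 12:11 AM UTC (Jun 26).
Add 12 hours 32 minutes leg 2 → 12:43 PM UTC.
Kestrel Bay is UTC−9:00, so local arrival = 12:43 PM − 9:00 = 3:43 AM on Jun 26.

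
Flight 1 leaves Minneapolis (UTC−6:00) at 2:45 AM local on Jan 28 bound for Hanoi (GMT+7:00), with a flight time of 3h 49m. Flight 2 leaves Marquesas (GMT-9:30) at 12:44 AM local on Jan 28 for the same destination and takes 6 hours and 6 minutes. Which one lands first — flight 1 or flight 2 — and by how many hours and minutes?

the first, by 3 hours 46 minutes

Flight 1 in UTC: 2:45 AM + 6:00 = 8:45 AM on Jan 28.
+3 hours 49 minutes → arrive 12:34 PM UTC on Jan 28.
Flight 2 in UTC: 12:44 AM + 9:30 = 10:14 AM on Jan 28.
+6 hours 6 minutes → arrive 4:20 PM UTC on Jan 28.
Flight 1 lands earlier by 3 hours 46 minutes.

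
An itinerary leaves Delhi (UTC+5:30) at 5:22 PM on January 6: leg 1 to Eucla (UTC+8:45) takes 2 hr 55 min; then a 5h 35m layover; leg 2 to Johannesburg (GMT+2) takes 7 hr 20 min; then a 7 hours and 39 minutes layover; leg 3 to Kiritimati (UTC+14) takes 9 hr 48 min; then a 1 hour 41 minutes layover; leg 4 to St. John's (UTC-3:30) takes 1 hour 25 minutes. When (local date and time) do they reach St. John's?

Convert departure to UTC: 5:22 PM − 5:30 = 11:52 AM UTC on Jan 6.
Add 2 hours and 55 minutes leg 1 → 2:47 PM UTC.
Add 5 hours 35 minutes layover in Eucla → 8:22 PM UTC.
Add 7 hours and 20 minutes leg 2 → 3:42 AM UTC (Jan 7).
Add 7 hours 39 minutes layover in Johannesburg → 11:21 AM UTC.
Add 9 hours 48 minutes leg 3 → 9:09 PM UTC.
Add 1 hour 41 minutes layover in Kiritimati → 10:50 PM UTC.
Add 1 hour 25 minutes leg 4 → 12:15 AM UTC (Jan 8).
St. John's is UTC−3:30, so local arrival = 12:15 AM − 3:30 = 8:45 PM on Jan 7.

8:45 PM on January 7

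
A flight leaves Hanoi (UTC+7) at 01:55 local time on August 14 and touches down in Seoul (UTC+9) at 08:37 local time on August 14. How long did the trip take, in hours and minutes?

Departure in UTC: 01:55 − 7:00 = 18:55 on Aug 13.
Arrival in UTC: 08:37 − 9:00 = 23:37 on Aug 13.
Elapsed = 23:37 − 18:55 = 4 hours 42 minutes.

4 hours 42 minutes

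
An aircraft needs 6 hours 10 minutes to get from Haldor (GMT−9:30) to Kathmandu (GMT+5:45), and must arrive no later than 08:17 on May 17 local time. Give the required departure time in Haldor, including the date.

Target arrival in UTC: 08:17 − 5:45 = 02:32 on May 17.
Subtract 6 hours and 10 minutes → departure 20:22 UTC on May 16.
Haldor is UTC−9:30: 20:22 − 9:30 = 10:52 on May 16.

10:52 on May 16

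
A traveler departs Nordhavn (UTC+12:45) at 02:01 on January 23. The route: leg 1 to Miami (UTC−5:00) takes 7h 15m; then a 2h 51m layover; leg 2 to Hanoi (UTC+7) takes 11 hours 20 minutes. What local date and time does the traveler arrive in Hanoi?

Convert departure to UTC: 02:01 − 12:45 = 13:16 UTC on Jan 22.
Add 7 hours 15 minutes leg 1 → 20:31 UTC.
Add 2 hours 51 minutes layover in Miami → 23:22 UTC.
Add 11 hours and 20 minutes leg 2 → 10:42 UTC (Jan 23).
Hanoi is UTC+7:00, so local arrival = 10:42 + 7:00 = 17:42 on Jan 23.

17:42 on January 23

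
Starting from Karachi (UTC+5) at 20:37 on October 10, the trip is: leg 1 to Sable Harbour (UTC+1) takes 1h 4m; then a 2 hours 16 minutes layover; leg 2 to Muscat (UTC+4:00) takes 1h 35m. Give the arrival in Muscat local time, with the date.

00:32 on October 11

Convert departure to UTC: 20:37 − 5:00 = 15:37 UTC on Oct 10.
Add 1 hour 4 minutes leg 1 → 16:41 UTC.
Add 2 hours and 16 minutes layover in Sable Harbour → 18:57 UTC.
Add 1 hour and 35 minutes leg 2 → 20:32 UTC.
Muscat is UTC+4:00, so local arrival = 20:32 + 4:00 = 00:32 on Oct 11.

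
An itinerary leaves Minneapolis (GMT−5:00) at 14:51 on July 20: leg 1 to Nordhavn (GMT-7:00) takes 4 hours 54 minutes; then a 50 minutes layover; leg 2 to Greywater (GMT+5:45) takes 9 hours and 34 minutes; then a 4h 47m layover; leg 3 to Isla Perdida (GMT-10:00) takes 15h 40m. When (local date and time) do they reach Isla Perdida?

Convert departure to UTC: 14:51 + 5:00 = 19:51 UTC on Jul 20.
Add 4 hours 54 minutes leg 1 → 00:45 UTC (Jul 21).
Add 50 minutes layover in Nordhavn → 01:35 UTC.
Add 9 hours and 34 minutes leg 2 → 11:09 UTC.
Add 4 hours and 47 minutes layover in Greywater → 15:56 UTC.
Add 15 hours and 40 minutes leg 3 → 07:36 UTC (Jul 22).
Isla Perdida is UTC−10:00, so local arrival = 07:36 − 10:00 = 21:36 on Jul 21.

21:36 on July 21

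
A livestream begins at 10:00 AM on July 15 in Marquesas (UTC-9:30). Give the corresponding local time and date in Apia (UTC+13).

8:30 AM on July 16

In UTC: 10:00 AM + 9:30 = 7:30 PM on Jul 15.
Apia is UTC+13:00: 7:30 PM + 13:00 = 8:30 AM on Jul 16.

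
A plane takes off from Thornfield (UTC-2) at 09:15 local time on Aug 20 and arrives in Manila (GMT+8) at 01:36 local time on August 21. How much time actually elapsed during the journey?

Departure in UTC: 09:15 + 2:00 = 11:15 on Aug 20.
Arrival in UTC: 01:36 − 8:00 = 17:36 on Aug 20.
Elapsed = 17:36 − 11:15 = 6 hours 21 minutes.

6 hours 21 minutes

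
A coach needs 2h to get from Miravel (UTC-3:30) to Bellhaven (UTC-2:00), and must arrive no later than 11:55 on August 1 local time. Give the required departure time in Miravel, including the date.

08:25 on Aug 1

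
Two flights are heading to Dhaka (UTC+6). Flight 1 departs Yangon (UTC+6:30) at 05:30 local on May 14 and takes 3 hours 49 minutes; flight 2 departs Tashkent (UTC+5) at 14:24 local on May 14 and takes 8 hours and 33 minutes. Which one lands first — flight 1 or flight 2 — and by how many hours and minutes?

the first, by 15 hours 8 minutes

Flight 1 in UTC: 05:30 − 6:30 = 23:00 on May 13.
+3 hours 49 minutes → arrive 02:49 UTC on May 14.
Flight 2 in UTC: 14:24 − 5:00 = 09:24 on May 14.
+8 hours 33 minutes → arrive 17:57 UTC on May 14.
Flight 1 lands earlier by 15 hours 8 minutes.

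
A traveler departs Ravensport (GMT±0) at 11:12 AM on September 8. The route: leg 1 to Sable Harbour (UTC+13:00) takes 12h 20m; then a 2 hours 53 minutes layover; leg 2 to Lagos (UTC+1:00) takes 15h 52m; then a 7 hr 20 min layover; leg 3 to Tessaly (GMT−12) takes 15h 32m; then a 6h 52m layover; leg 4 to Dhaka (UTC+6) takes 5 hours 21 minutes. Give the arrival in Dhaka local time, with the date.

11:22 AM on September 11

Ravensport is at UTC+0, so departure is already 11:12 AM UTC on Sep 8.
Add 12 hours 20 minutes leg 1 → 11:32 PM UTC.
Add 2 hours and 53 minutes layover in Sable Harbour → 2:25 AM UTC (Sep 9).
Add 15 hours and 52 minutes leg 2 → 6:17 PM UTC.
Add 7 hours 20 minutes layover in Lagos → 1:37 AM UTC (Sep 10).
Add 15 hours 32 minutes leg 3 → 5:09 PM UTC.
Add 6 hours 52 minutes layover in Tessaly → 12:01 AM UTC (Sep 11).
Add 5 hours 21 minutes leg 4 → 5:22 AM UTC.
Dhaka is UTC+6:00, so local arrival = 5:22 AM + 6:00 = 11:22 AM on Sep 11.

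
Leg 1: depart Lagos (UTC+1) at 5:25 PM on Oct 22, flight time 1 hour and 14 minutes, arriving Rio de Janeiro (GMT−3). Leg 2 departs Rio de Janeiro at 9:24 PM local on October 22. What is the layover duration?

6 hours 45 minutes

Convert departure to UTC: 5:25 PM − 1:00 = 4:25 PM UTC on Oct 22.
Add 1 hour 14 minutes flight time → 5:39 PM UTC.
Rio de Janeiro is UTC−3:00, so local arrival = 5:39 PM − 3:00 = 2:39 PM on Oct 22.
Layover = 9:24 PM − 2:39 PM = 6 hours 45 minutes.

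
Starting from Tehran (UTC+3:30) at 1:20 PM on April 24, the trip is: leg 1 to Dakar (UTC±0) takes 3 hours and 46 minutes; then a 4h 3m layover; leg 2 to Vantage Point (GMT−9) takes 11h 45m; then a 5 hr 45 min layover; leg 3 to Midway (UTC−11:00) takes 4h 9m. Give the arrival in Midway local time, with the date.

4:18 AM on April 25

Convert departure to UTC: 1:20 PM − 3:30 = 9:50 AM UTC on Apr 24.
Add 3 hours and 46 minutes leg 1 → 1:36 PM UTC.
Add 4 hours 3 minutes layover in Dakar → 5:39 PM UTC.
Add 11 hours 45 minutes leg 2 → 5:24 AM UTC (Apr 25).
Add 5 hours 45 minutes layover in Vantage Point → 11:09 AM UTC.
Add 4 hours 9 minutes leg 3 → 3:18 PM UTC.
Midway is UTC−11:00, so local arrival = 3:18 PM − 11:00 = 4:18 AM on Apr 25.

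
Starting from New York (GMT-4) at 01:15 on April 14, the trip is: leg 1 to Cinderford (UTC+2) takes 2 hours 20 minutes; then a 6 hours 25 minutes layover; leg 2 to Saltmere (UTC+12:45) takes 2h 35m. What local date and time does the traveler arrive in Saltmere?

Convert departure to UTC: 01:15 + 4:00 = 05:15 UTC on Apr 14.
Add 2 hours 20 minutes leg 1 → 07:35 UTC.
Add 6 hours 25 minutes layover in Cinderford → 14:00 UTC.
Add 2 hours 35 minutes leg 2 → 16:35 UTC.
Saltmere is UTC+12:45, so local arrival = 16:35 + 12:45 = 05:20 on Apr 15.

05:20 on April 15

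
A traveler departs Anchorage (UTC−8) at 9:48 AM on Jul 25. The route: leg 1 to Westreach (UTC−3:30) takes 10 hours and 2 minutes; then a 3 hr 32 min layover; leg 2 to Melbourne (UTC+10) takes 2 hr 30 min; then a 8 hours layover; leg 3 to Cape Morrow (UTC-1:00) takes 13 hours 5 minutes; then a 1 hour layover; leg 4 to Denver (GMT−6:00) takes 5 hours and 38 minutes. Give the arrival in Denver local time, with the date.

7:35 AM on July 27

Convert departure to UTC: 9:48 AM + 8:00 = 5:48 PM UTC on Jul 25.
Add 10 hours and 2 minutes leg 1 → 3:50 AM UTC (Jul 26).
Add 3 hours and 32 minutes layover in Westreach → 7:22 AM UTC.
Add 2 hours and 30 minutes leg 2 → 9:52 AM UTC.
Add 8 hours layover in Melbourne → 5:52 PM UTC.
Add 13 hours and 5 minutes leg 3 → 6:57 AM UTC (Jul 27).
Add 1 hour layover in Cape Morrow → 7:57 AM UTC.
Add 5 hours 38 minutes leg 4 → 1:35 PM UTC.
Denver is UTC−6:00, so local arrival = 1:35 PM − 6:00 = 7:35 AM on Jul 27.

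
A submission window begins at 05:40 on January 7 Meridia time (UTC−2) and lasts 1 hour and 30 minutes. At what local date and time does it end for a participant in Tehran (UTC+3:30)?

12:40 on Jan 7

Convert start to UTC: 05:40 + 2:00 = 07:40 UTC on Jan 7.
Add 1 hour and 30 minutes duration → 09:10 UTC.
Tehran is UTC+3:30, so local end time = 09:10 + 3:30 = 12:40 on Jan 7.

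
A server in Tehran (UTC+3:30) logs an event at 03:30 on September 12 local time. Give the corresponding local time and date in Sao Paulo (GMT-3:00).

In UTC: 03:30 − 3:30 = 00:00 on Sep 12.
Sao Paulo is UTC−3:00: 00:00 − 3:00 = 21:00 on Sep 11.

21:00 on September 11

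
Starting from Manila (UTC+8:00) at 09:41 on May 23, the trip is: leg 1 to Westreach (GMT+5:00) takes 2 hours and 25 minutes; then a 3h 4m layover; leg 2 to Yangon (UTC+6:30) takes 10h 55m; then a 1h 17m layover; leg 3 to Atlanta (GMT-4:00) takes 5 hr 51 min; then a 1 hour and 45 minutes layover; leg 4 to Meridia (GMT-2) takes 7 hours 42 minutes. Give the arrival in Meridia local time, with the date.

08:40 on May 24

Convert departure to UTC: 09:41 − 8:00 = 01:41 UTC on May 23.
Add 2 hours 25 minutes leg 1 → 04:06 UTC.
Add 3 hours and 4 minutes layover in Westreach → 07:10 UTC.
Add 10 hours and 55 minutes leg 2 → 18:05 UTC.
Add 1 hour and 17 minutes layover in Yangon → 19:22 UTC.
Add 5 hours 51 minutes leg 3 → 01:13 UTC (May 24).
Add 1 hour and 45 minutes layover in Atlanta → 02:58 UTC.
Add 7 hours and 42 minutes leg 4 → 10:40 UTC.
Meridia is UTC−2:00, so local arrival = 10:40 − 2:00 = 08:40 on May 24.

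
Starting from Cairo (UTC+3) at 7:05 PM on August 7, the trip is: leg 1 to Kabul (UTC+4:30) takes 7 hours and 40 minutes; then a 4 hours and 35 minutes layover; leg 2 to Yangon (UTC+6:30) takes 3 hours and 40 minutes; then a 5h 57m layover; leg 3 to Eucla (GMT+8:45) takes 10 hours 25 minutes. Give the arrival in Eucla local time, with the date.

9:07 AM on August 9

Convert departure to UTC: 7:05 PM − 3:00 = 4:05 PM UTC on Aug 7.
Add 7 hours and 40 minutes leg 1 → 11:45 PM UTC.
Add 4 hours 35 minutes layover in Kabul → 4:20 AM UTC (Aug 8).
Add 3 hours 40 minutes leg 2 → 8:00 AM UTC.
Add 5 hours 57 minutes layover in Yangon → 1:57 PM UTC.
Add 10 hours 25 minutes leg 3 → 12:22 AM UTC (Aug 9).
Eucla is UTC+8:45, so local arrival = 12:22 AM + 8:45 = 9:07 AM on Aug 9.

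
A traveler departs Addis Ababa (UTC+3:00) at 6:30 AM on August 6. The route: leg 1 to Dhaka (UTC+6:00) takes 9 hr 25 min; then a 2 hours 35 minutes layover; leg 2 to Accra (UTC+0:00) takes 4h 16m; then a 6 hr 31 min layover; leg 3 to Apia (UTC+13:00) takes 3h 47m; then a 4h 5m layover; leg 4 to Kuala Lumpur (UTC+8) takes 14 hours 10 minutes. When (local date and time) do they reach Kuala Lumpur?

8:19 AM on Aug 8

Convert departure to UTC: 6:30 AM − 3:00 = 3:30 AM UTC on Aug 6.
Add 9 hours 25 minutes leg 1 → 12:55 PM UTC.
Add 2 hours and 35 minutes layover in Dhaka → 3:30 PM UTC.
Add 4 hours 16 minutes leg 2 → 7:46 PM UTC.
Add 6 hours and 31 minutes layover in Accra → 2:17 AM UTC (Aug 7).
Add 3 hours and 47 minutes leg 3 → 6:04 AM UTC.
Add 4 hours 5 minutes layover in Apia → 10:09 AM UTC.
Add 14 hours and 10 minutes leg 4 → 12:19 AM UTC (Aug 8).
Kuala Lumpur is UTC+8:00, so local arrival = 12:19 AM + 8:00 = 8:19 AM on Aug 8.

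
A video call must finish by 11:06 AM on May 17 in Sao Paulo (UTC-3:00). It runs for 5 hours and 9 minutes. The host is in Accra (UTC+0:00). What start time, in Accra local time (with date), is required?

8:57 AM on May 17

Target end time in UTC: 11:06 AM + 3:00 = 2:06 PM on May 17.
Subtract 5 hours 9 minutes → start 8:57 AM UTC on May 17.
Accra is UTC+0, so start is 8:57 AM on May 17.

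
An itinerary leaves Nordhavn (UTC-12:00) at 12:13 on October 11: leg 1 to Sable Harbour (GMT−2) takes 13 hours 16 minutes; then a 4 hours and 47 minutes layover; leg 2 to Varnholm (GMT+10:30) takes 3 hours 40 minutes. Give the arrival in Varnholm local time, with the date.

Convert departure to UTC: 12:13 + 12:00 = 00:13 UTC on Oct 12.
Add 13 hours 16 minutes leg 1 → 13:29 UTC.
Add 4 hours 47 minutes layover in Sable Harbour → 18:16 UTC.
Add 3 hours 40 minutes leg 2 → 21:56 UTC.
Varnholm is UTC+10:30, so local arrival = 21:56 + 10:30 = 08:26 on Oct 13.

08:26 on October 13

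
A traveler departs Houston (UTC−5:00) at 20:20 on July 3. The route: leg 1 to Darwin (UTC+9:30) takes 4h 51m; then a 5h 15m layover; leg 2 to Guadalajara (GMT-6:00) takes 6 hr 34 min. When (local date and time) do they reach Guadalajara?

Convert departure to UTC: 20:20 + 5:00 = 01:20 UTC on Jul 4.
Add 4 hours 51 minutes leg 1 → 06:11 UTC.
Add 5 hours and 15 minutes layover in Darwin → 11:26 UTC.
Add 6 hours 34 minutes leg 2 → 18:00 UTC.
Guadalajara is UTC−6:00, so local arrival = 18:00 − 6:00 = 12:00 on Jul 4.

12:00 on July 4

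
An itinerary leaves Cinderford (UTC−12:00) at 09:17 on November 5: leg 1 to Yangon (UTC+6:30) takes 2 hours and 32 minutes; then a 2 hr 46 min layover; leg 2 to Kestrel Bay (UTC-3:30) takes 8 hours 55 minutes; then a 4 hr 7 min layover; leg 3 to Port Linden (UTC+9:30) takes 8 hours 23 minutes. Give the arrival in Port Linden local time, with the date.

Convert departure to UTC: 09:17 + 12:00 = 21:17 UTC on Nov 5.
Add 2 hours and 32 minutes leg 1 → 23:49 UTC.
Add 2 hours and 46 minutes layover in Yangon → 02:35 UTC (Nov 6).
Add 8 hours and 55 minutes leg 2 → 11:30 UTC.
Add 4 hours and 7 minutes layover in Kestrel Bay → 15:37 UTC.
Add 8 hours and 23 minutes leg 3 → 00:00 UTC (Nov 7).
Port Linden is UTC+9:30, so local arrival = 00:00 + 9:30 = 09:30 on Nov 7.

09:30 on November 7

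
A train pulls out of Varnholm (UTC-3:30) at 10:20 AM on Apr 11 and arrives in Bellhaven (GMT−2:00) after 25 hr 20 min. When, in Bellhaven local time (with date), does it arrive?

Bellhaven is 1:30 ahead of Varnholm.
After 25 hours 20 minutes it is 11:40 AM (Apr 12) in Varnholm.
Shift by the zone difference: 11:40 AM + 1:30 = 1:10 PM on Apr 12 in Bellhaven.

1:10 PM on Apr 12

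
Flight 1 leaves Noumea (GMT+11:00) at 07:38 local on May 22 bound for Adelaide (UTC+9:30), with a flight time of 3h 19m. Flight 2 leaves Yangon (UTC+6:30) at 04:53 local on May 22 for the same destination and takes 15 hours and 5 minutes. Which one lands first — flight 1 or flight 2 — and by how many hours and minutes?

the first, by 13 hours 31 minutes

Flight 1 in UTC: 07:38 − 11:00 = 20:38 on May 21.
+3 hours and 19 minutes → arrive 23:57 UTC on May 21.
Flight 2 in UTC: 04:53 − 6:30 = 22:23 on May 21.
+15 hours and 5 minutes → arrive 13:28 UTC on May 22.
Flight 1 lands earlier by 13 hours 31 minutes.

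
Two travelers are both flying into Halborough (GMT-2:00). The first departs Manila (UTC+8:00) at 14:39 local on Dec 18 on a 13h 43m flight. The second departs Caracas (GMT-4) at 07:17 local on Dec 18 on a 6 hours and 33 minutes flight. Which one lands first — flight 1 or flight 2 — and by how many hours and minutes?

the second, by 2 hours 32 minutes

Flight 1 in UTC: 14:39 − 8:00 = 06:39 on Dec 18.
+13 hours 43 minutes → arrive 20:22 UTC on Dec 18.
Flight 2 in UTC: 07:17 + 4:00 = 11:17 on Dec 18.
+6 hours 33 minutes → arrive 17:50 UTC on Dec 18.
Flight 2 lands earlier by 2 hours 32 minutes.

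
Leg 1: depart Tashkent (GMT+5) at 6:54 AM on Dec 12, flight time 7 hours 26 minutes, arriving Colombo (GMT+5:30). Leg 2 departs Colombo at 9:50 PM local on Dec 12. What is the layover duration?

Convert departure to UTC: 6:54 AM − 5:00 = 1:54 AM UTC on Dec 12.
Add 7 hours and 26 minutes flight time → 9:20 AM UTC.
Colombo is UTC+5:30, so local arrival = 9:20 AM + 5:30 = 2:50 PM on Dec 12.
Layover = 9:50 PM − 2:50 PM = 7 hours.

7 hours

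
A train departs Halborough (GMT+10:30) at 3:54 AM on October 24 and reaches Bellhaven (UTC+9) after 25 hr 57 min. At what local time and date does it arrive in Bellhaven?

4:21 AM on Oct 25

Bellhaven is 1:30 behind Halborough.
After 25 hours 57 minutes it is 5:51 AM (Oct 25) in Halborough.
Shift by the zone difference: 5:51 AM − 1:30 = 4:21 AM on Oct 25 in Bellhaven.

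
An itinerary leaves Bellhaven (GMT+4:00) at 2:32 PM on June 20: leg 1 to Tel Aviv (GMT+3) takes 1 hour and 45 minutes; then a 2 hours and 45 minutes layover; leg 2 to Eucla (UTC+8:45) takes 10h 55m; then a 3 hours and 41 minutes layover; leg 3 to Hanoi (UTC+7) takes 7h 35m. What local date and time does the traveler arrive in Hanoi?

8:13 PM on June 21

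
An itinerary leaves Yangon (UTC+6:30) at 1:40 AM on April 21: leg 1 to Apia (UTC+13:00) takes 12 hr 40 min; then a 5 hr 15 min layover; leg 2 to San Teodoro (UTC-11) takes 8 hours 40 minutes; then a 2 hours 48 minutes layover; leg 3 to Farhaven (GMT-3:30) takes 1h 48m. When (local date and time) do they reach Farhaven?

10:51 PM on Apr 21

Convert departure to UTC: 1:40 AM − 6:30 = 7:10 PM UTC on Apr 20.
Add 12 hours 40 minutes leg 1 → 7:50 AM UTC (Apr 21).
Add 5 hours and 15 minutes layover in Apia → 1:05 PM UTC.
Add 8 hours 40 minutes leg 2 → 9:45 PM UTC.
Add 2 hours 48 minutes layover in San Teodoro → 12:33 AM UTC (Apr 22).
Add 1 hour and 48 minutes leg 3 → 2:21 AM UTC.
Farhaven is UTC−3:30, so local arrival = 2:21 AM − 3:30 = 10:51 PM on Apr 21.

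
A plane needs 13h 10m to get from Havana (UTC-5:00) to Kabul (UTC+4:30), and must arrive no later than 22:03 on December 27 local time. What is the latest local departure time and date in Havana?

Target arrival in UTC: 22:03 − 4:30 = 17:33 on Dec 27.
Subtract 13 hours 10 minutes → departure 04:23 UTC on Dec 27.
Havana is UTC−5:00: 04:23 − 5:00 = 23:23 on Dec 26.

23:23 on Dec 26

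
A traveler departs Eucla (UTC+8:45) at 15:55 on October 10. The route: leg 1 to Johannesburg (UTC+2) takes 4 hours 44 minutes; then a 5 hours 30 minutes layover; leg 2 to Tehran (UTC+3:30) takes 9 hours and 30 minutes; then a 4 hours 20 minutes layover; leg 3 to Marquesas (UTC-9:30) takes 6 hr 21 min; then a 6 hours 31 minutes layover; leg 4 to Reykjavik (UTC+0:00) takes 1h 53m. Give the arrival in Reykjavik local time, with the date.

21:59 on Oct 11

Convert departure to UTC: 15:55 − 8:45 = 07:10 UTC on Oct 10.
Add 4 hours 44 minutes leg 1 → 11:54 UTC.
Add 5 hours 30 minutes layover in Johannesburg → 17:24 UTC.
Add 9 hours 30 minutes leg 2 → 02:54 UTC (Oct 11).
Add 4 hours 20 minutes layover in Tehran → 07:14 UTC.
Add 6 hours and 21 minutes leg 3 → 13:35 UTC.
Add 6 hours 31 minutes layover in Marquesas → 20:06 UTC.
Add 1 hour 53 minutes leg 4 → 21:59 UTC.
Reykjavik is UTC+0, so local arrival is the same: 21:59 on Oct 11.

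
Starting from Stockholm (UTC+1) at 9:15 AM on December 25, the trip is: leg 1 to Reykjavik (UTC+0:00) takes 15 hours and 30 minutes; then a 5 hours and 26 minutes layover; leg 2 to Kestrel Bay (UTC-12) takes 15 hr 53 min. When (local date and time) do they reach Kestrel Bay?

Convert departure to UTC: 9:15 AM − 1:00 = 8:15 AM UTC on Dec 25.
Add 15 hours and 30 minutes leg 1 → 11:45 PM UTC.
Add 5 hours and 26 minutes layover in Reykjavik → 5:11 AM UTC (Dec 26).
Add 15 hours and 53 minutes leg 2 → 9:04 PM UTC.
Kestrel Bay is UTC−12:00, so local arrival = 9:04 PM − 12:00 = 9:04 AM on Dec 26.

9:04 AM on Dec 26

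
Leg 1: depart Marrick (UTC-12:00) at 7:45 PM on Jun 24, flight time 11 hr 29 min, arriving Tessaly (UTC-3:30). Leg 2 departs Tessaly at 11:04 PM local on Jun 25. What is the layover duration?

Convert departure to UTC: 7:45 PM + 12:00 = 7:45 AM UTC on Jun 25.
Add 11 hours 29 minutes flight time → 7:14 PM UTC.
Tessaly is UTC−3:30, so local arrival = 7:14 PM − 3:30 = 3:44 PM on Jun 25.
Layover = 11:04 PM − 3:44 PM = 7 hours 20 minutes.

7 hours 20 minutes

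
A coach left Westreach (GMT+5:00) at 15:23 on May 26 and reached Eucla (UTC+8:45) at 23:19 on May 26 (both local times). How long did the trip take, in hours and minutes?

Eucla is 3:45 ahead of Westreach.
Clock-face elapsed time (ignoring zones) is 7 hours 56 minutes.
Actual elapsed = 7 hours 56 minutes − 3:45 = 4 hours 11 minutes.

4 hours 11 minutes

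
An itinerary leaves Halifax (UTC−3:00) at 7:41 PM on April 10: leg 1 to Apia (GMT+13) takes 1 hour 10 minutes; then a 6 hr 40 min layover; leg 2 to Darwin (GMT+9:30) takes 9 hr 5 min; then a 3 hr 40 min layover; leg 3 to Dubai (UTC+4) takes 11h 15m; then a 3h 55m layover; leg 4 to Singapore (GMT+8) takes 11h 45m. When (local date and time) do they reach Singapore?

6:11 AM on Apr 13

Convert departure to UTC: 7:41 PM + 3:00 = 10:41 PM UTC on Apr 10.
Add 1 hour and 10 minutes leg 1 → 11:51 PM UTC.
Add 6 hours 40 minutes layover in Apia → 6:31 AM UTC (Apr 11).
Add 9 hours 5 minutes leg 2 → 3:36 PM UTC.
Add 3 hours and 40 minutes layover in Darwin → 7:16 PM UTC.
Add 11 hours and 15 minutes leg 3 → 6:31 AM UTC (Apr 12).
Add 3 hours 55 minutes layover in Dubai → 10:26 AM UTC.
Add 11 hours 45 minutes leg 4 → 10:11 PM UTC.
Singapore is UTC+8:00, so local arrival = 10:11 PM + 8:00 = 6:11 AM on Apr 13.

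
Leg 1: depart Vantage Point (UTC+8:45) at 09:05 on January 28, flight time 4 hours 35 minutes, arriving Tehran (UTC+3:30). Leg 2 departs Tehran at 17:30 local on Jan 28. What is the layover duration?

9 hours 5 minutes

Convert departure to UTC: 09:05 − 8:45 = 00:20 UTC on Jan 28.
Add 4 hours 35 minutes flight time → 04:55 UTC.
Tehran is UTC+3:30, so local arrival = 04:55 + 3:30 = 08:25 on Jan 28.
Layover = 17:30 − 08:25 = 9 hours 5 minutes.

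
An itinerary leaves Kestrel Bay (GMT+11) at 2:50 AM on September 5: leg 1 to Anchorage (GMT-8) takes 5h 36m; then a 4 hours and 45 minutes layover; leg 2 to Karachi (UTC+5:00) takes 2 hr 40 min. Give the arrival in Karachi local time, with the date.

9:51 AM on Sep 5

Convert departure to UTC: 2:50 AM − 11:00 = 3:50 PM UTC on Sep 4.
Add 5 hours 36 minutes leg 1 → 9:26 PM UTC.
Add 4 hours 45 minutes layover in Anchorage → 2:11 AM UTC (Sep 5).
Add 2 hours 40 minutes leg 2 → 4:51 AM UTC.
Karachi is UTC+5:00, so local arrival = 4:51 AM + 5:00 = 9:51 AM on Sep 5.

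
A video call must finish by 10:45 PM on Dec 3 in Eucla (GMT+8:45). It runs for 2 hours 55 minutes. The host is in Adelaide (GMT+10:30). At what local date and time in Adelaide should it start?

9:35 PM on December 3

Target end time in UTC: 10:45 PM − 8:45 = 2:00 PM on Dec 3.
Subtract 2 hours 55 minutes → start 11:05 AM UTC on Dec 3.
Adelaide is UTC+10:30: 11:05 AM + 10:30 = 9:35 PM on Dec 3.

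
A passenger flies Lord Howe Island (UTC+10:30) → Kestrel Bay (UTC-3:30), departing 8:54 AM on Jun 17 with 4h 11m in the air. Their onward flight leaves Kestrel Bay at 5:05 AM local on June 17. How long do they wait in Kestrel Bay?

6 hours

Convert departure to UTC: 8:54 AM − 10:30 = 10:24 PM UTC on Jun 16.
Add 4 hours and 11 minutes flight time → 2:35 AM UTC (Jun 17).
Kestrel Bay is UTC−3:30, so local arrival = 2:35 AM − 3:30 = 11:05 PM on Jun 16.
Layover = 5:05 AM − 11:05 PM (+1 day) = 6 hours.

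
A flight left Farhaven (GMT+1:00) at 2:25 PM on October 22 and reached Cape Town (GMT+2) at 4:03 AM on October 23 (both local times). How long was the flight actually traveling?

Departure in UTC: 2:25 PM − 1:00 = 1:25 PM on Oct 22.
Arrival in UTC: 4:03 AM − 2:00 = 2:03 AM on Oct 23.
Elapsed = 2:03 AM − 1:25 PM (+1 day) = 12 hours 38 minutes.

12 hours 38 minutes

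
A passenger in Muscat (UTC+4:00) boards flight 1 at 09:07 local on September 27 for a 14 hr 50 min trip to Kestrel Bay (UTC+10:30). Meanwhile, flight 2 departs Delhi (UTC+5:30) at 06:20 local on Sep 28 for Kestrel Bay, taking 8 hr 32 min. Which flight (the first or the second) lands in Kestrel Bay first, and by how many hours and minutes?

Flight 1 in UTC: 09:07 − 4:00 = 05:07 on Sep 27.
+14 hours and 50 minutes → arrive 19:57 UTC on Sep 27.
Flight 2 in UTC: 06:20 − 5:30 = 00:50 on Sep 28.
+8 hours and 32 minutes → arrive 09:22 UTC on Sep 28.
Flight 1 lands earlier by 13 hours 25 minutes.

the first, by 13 hours 25 minutes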